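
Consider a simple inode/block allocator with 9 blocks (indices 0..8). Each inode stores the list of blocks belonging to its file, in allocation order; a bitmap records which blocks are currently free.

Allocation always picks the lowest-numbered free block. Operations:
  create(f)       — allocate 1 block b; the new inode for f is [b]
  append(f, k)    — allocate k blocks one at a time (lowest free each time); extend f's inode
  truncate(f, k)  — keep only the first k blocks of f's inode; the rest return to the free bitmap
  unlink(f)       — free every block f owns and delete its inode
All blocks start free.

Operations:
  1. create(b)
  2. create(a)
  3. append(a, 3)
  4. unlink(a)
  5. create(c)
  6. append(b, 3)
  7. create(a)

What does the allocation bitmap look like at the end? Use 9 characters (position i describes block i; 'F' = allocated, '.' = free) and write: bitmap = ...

[1] create(b) — b=0 (map F........)
[2] create(a) — a=1 b=0 (map FF.......)
[3] append(a, 3) — a=1,2,3,4 b=0 (map FFFFF....)
[4] unlink(a) — b=0 (map F........)
[5] create(c) — b=0 c=1 (map FF.......)
[6] append(b, 3) — b=0,2,3,4 c=1 (map FFFFF....)
[7] create(a) — a=5 b=0,2,3,4 c=1 (map FFFFFF...)

bitmap = FFFFFF...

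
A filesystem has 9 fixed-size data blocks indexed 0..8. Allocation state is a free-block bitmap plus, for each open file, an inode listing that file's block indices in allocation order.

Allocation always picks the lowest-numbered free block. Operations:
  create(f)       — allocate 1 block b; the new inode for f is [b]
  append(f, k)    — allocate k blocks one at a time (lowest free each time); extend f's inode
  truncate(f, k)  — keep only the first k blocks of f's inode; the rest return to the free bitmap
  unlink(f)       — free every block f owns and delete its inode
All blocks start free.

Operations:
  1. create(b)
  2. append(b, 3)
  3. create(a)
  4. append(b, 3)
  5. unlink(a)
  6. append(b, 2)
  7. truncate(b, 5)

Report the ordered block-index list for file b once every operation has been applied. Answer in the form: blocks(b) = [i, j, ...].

blocks(b) = [0, 1, 2, 3, 5]

  1. create(b)  ⇒  F........  {b→[0]}
  2. append(b, 3)  ⇒  FFFF.....  {b→[0, 1, 2, 3]}
  3. create(a)  ⇒  FFFFF....  {a→[4]; b→[0, 1, 2, 3]}
  4. append(b, 3)  ⇒  FFFFFFFF.  {a→[4]; b→[0, 1, 2, 3, 5, 6, 7]}
  5. unlink(a)  ⇒  FFFF.FFF.  {b→[0, 1, 2, 3, 5, 6, 7]}
  6. append(b, 2)  ⇒  FFFFFFFFF  {b→[0, 1, 2, 3, 5, 6, 7, 4, 8]}
  7. truncate(b, 5)  ⇒  FFFF.F...  {b→[0, 1, 2, 3, 5]}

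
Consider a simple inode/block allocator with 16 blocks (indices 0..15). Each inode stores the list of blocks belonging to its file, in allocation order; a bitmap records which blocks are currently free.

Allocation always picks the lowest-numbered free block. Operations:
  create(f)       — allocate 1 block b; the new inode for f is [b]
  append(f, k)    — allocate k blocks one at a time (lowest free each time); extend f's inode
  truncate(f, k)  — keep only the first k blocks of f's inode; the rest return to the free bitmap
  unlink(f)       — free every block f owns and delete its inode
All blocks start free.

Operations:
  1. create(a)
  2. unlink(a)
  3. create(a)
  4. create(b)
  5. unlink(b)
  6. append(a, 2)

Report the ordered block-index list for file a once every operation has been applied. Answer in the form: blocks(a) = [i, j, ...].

  1. create(a)  ⇒  F...............  {a→[0]}
  2. unlink(a)  ⇒  ................  {}
  3. create(a)  ⇒  F...............  {a→[0]}
  4. create(b)  ⇒  FF..............  {a→[0]; b→[1]}
  5. unlink(b)  ⇒  F...............  {a→[0]}
  6. append(a, 2)  ⇒  FFF.............  {a→[0, 1, 2]}

blocks(a) = [0, 1, 2]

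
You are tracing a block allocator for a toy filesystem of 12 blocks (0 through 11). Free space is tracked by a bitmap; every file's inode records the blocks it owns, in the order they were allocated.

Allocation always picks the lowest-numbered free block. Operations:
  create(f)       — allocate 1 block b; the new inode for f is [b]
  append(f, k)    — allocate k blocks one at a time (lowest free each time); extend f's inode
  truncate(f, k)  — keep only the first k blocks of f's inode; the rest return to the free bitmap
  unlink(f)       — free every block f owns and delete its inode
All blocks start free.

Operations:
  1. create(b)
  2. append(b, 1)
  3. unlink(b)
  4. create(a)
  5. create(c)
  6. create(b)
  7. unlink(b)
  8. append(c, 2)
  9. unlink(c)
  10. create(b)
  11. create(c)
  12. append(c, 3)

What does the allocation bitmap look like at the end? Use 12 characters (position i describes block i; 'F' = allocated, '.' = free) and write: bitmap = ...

[1] create(b) — b=0 (map F...........)
[2] append(b, 1) — b=0,1 (map FF..........)
[3] unlink(b) —  (map ............)
[4] create(a) — a=0 (map F...........)
[5] create(c) — a=0 c=1 (map FF..........)
[6] create(b) — a=0 b=2 c=1 (map FFF.........)
[7] unlink(b) — a=0 c=1 (map FF..........)
[8] append(c, 2) — a=0 c=1,2,3 (map FFFF........)
[9] unlink(c) — a=0 (map F...........)
[10] create(b) — a=0 b=1 (map FF..........)
[11] create(c) — a=0 b=1 c=2 (map FFF.........)
[12] append(c, 3) — a=0 b=1 c=2,3,4,5 (map FFFFFF......)

bitmap = FFFFFF......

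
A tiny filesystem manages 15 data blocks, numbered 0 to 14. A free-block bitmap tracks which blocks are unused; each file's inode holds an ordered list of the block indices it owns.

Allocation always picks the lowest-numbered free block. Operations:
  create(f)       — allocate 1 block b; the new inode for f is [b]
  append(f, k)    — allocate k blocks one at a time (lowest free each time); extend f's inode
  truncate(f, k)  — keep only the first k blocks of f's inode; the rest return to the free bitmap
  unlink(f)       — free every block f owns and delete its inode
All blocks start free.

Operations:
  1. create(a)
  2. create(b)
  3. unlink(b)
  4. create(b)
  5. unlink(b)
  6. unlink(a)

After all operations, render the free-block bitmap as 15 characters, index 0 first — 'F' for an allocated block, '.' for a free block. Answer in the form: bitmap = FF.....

create(a): bitmap=F.............. | a=[0]
create(b): bitmap=FF............. | a=[0] b=[1]
unlink(b): bitmap=F.............. | a=[0]
create(b): bitmap=FF............. | a=[0] b=[1]
unlink(b): bitmap=F.............. | a=[0]
unlink(a): bitmap=............... | 

bitmap = ...............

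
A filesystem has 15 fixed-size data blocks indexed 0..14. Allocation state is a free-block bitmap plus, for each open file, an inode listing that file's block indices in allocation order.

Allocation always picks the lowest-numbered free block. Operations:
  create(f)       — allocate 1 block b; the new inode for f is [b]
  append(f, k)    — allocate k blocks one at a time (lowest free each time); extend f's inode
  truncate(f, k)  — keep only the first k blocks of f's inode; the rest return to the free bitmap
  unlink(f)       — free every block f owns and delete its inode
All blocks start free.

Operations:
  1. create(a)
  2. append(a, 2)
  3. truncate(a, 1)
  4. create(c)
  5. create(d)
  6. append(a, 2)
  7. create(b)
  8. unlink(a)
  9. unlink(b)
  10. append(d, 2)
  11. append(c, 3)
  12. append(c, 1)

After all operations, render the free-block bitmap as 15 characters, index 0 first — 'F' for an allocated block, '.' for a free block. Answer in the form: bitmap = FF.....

  1. create(a)  ⇒  F..............  {a→[0]}
  2. append(a, 2)  ⇒  FFF............  {a→[0, 1, 2]}
  3. truncate(a, 1)  ⇒  F..............  {a→[0]}
  4. create(c)  ⇒  FF.............  {a→[0]; c→[1]}
  5. create(d)  ⇒  FFF............  {a→[0]; c→[1]; d→[2]}
  6. append(a, 2)  ⇒  FFFFF..........  {a→[0, 3, 4]; c→[1]; d→[2]}
  7. create(b)  ⇒  FFFFFF.........  {a→[0, 3, 4]; b→[5]; c→[1]; d→[2]}
  8. unlink(a)  ⇒  .FF..F.........  {b→[5]; c→[1]; d→[2]}
  9. unlink(b)  ⇒  .FF............  {c→[1]; d→[2]}
  10. append(d, 2)  ⇒  FFFF...........  {c→[1]; d→[2, 0, 3]}
  11. append(c, 3)  ⇒  FFFFFFF........  {c→[1, 4, 5, 6]; d→[2, 0, 3]}
  12. append(c, 1)  ⇒  FFFFFFFF.......  {c→[1, 4, 5, 6, 7]; d→[2, 0, 3]}

bitmap = FFFFFFFF.......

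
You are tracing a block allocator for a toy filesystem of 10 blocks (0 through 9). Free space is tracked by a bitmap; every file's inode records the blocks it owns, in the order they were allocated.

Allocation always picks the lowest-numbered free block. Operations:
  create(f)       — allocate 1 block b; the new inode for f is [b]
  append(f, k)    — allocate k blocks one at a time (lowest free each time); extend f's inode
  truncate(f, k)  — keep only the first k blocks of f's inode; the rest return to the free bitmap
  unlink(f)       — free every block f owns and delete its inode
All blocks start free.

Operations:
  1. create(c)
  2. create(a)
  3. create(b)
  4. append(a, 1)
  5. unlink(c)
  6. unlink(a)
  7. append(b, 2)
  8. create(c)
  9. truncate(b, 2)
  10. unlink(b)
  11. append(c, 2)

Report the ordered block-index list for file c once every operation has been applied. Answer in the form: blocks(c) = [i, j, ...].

create(c): bitmap=F......... | c=[0]
create(a): bitmap=FF........ | a=[1] c=[0]
create(b): bitmap=FFF....... | a=[1] b=[2] c=[0]
append(a, 1): bitmap=FFFF...... | a=[1, 3] b=[2] c=[0]
unlink(c): bitmap=.FFF...... | a=[1, 3] b=[2]
unlink(a): bitmap=..F....... | b=[2]
append(b, 2): bitmap=FFF....... | b=[2, 0, 1]
create(c): bitmap=FFFF...... | b=[2, 0, 1] c=[3]
truncate(b, 2): bitmap=F.FF...... | b=[2, 0] c=[3]
unlink(b): bitmap=...F...... | c=[3]
append(c, 2): bitmap=FF.F...... | c=[3, 0, 1]

blocks(c) = [3, 0, 1]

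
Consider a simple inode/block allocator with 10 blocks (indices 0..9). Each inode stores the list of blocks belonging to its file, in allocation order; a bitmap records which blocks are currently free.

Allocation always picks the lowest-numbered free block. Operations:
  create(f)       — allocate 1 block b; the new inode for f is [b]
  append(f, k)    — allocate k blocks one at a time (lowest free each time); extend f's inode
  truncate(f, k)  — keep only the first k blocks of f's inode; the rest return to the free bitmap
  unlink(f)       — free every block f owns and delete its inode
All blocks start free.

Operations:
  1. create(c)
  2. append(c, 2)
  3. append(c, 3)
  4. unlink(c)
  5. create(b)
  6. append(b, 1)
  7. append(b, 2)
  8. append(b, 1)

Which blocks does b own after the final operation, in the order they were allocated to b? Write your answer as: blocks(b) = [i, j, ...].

blocks(b) = [0, 1, 2, 3, 4]

  1. create(c)  ⇒  F.........  {c→[0]}
  2. append(c, 2)  ⇒  FFF.......  {c→[0, 1, 2]}
  3. append(c, 3)  ⇒  FFFFFF....  {c→[0, 1, 2, 3, 4, 5]}
  4. unlink(c)  ⇒  ..........  {}
  5. create(b)  ⇒  F.........  {b→[0]}
  6. append(b, 1)  ⇒  FF........  {b→[0, 1]}
  7. append(b, 2)  ⇒  FFFF......  {b→[0, 1, 2, 3]}
  8. append(b, 1)  ⇒  FFFFF.....  {b→[0, 1, 2, 3, 4]}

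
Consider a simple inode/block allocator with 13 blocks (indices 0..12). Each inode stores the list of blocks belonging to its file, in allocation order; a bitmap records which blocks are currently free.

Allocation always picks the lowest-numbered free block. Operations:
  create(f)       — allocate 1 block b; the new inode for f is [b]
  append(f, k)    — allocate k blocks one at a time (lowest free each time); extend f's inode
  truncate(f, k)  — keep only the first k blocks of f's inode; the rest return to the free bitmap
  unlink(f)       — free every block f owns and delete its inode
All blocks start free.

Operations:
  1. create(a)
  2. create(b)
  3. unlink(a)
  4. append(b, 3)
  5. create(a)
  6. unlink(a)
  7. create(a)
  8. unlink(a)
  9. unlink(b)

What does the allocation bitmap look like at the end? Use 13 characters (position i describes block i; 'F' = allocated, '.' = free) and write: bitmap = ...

bitmap = .............

[1] create(a) — a=0 (map F............)
[2] create(b) — a=0 b=1 (map FF...........)
[3] unlink(a) — b=1 (map .F...........)
[4] append(b, 3) — b=1,0,2,3 (map FFFF.........)
[5] create(a) — a=4 b=1,0,2,3 (map FFFFF........)
[6] unlink(a) — b=1,0,2,3 (map FFFF.........)
[7] create(a) — a=4 b=1,0,2,3 (map FFFFF........)
[8] unlink(a) — b=1,0,2,3 (map FFFF.........)
[9] unlink(b) —  (map .............)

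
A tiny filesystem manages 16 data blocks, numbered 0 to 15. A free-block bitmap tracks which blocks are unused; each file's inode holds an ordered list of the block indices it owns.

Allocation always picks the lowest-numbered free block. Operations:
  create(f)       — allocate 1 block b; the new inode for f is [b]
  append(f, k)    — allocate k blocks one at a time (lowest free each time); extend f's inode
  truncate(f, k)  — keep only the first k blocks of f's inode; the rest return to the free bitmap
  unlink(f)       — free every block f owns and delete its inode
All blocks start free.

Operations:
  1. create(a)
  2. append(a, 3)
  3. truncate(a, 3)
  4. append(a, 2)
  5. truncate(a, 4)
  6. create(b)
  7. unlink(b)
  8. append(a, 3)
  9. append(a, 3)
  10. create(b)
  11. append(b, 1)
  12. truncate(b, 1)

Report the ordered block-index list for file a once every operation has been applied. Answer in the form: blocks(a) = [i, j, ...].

[1] create(a) — a=0 (map F...............)
[2] append(a, 3) — a=0,1,2,3 (map FFFF............)
[3] truncate(a, 3) — a=0,1,2 (map FFF.............)
[4] append(a, 2) — a=0,1,2,3,4 (map FFFFF...........)
[5] truncate(a, 4) — a=0,1,2,3 (map FFFF............)
[6] create(b) — a=0,1,2,3 b=4 (map FFFFF...........)
[7] unlink(b) — a=0,1,2,3 (map FFFF............)
[8] append(a, 3) — a=0,1,2,3,4,5,6 (map FFFFFFF.........)
[9] append(a, 3) — a=0,1,2,3,4,5,6,7,8,9 (map FFFFFFFFFF......)
[10] create(b) — a=0,1,2,3,4,5,6,7,8,9 b=10 (map FFFFFFFFFFF.....)
[11] append(b, 1) — a=0,1,2,3,4,5,6,7,8,9 b=10,11 (map FFFFFFFFFFFF....)
[12] truncate(b, 1) — a=0,1,2,3,4,5,6,7,8,9 b=10 (map FFFFFFFFFFF.....)

blocks(a) = [0, 1, 2, 3, 4, 5, 6, 7, 8, 9]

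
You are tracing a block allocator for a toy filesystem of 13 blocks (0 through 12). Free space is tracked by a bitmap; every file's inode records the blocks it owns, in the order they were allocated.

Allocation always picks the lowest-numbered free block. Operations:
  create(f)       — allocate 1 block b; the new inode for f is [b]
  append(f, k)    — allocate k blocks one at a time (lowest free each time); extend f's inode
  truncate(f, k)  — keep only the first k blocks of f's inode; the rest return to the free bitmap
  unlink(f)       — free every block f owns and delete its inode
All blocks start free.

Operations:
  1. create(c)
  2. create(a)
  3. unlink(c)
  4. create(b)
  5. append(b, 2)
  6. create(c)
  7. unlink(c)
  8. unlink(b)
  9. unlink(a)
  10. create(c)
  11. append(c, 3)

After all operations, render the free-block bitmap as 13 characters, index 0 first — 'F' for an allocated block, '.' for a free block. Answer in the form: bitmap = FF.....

bitmap = FFFF.........

after create(c) → c:[0]  free=[F............]
after create(a) → a:[1], c:[0]  free=[FF...........]
after unlink(c) → a:[1]  free=[.F...........]
after create(b) → a:[1], b:[0]  free=[FF...........]
after append(b, 2) → a:[1], b:[0, 2, 3]  free=[FFFF.........]
after create(c) → a:[1], b:[0, 2, 3], c:[4]  free=[FFFFF........]
after unlink(c) → a:[1], b:[0, 2, 3]  free=[FFFF.........]
after unlink(b) → a:[1]  free=[.F...........]
after unlink(a) →   free=[.............]
after create(c) → c:[0]  free=[F............]
after append(c, 3) → c:[0, 1, 2, 3]  free=[FFFF.........]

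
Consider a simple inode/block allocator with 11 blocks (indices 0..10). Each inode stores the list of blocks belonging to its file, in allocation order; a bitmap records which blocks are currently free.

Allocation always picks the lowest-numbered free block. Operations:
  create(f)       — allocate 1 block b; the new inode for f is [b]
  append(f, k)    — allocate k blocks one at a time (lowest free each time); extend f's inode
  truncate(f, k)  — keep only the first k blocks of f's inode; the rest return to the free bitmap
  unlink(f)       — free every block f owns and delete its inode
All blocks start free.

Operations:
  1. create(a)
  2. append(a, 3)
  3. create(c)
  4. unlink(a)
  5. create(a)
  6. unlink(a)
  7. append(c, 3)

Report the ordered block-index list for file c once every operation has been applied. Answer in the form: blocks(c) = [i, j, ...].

[1] create(a) — a=0 (map F..........)
[2] append(a, 3) — a=0,1,2,3 (map FFFF.......)
[3] create(c) — a=0,1,2,3 c=4 (map FFFFF......)
[4] unlink(a) — c=4 (map ....F......)
[5] create(a) — a=0 c=4 (map F...F......)
[6] unlink(a) — c=4 (map ....F......)
[7] append(c, 3) — c=4,0,1,2 (map FFF.F......)

blocks(c) = [4, 0, 1, 2]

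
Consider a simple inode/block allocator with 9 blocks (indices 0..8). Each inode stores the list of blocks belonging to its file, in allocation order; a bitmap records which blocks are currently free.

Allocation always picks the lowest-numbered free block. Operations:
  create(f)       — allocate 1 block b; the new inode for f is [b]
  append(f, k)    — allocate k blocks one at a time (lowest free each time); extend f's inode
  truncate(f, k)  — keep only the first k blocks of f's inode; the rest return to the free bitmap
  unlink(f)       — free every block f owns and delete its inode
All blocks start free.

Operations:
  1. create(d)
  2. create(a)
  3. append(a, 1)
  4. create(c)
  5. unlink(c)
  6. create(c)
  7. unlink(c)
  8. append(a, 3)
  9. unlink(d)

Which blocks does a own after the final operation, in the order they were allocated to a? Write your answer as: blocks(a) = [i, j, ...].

[1] create(d) — d=0 (map F........)
[2] create(a) — a=1 d=0 (map FF.......)
[3] append(a, 1) — a=1,2 d=0 (map FFF......)
[4] create(c) — a=1,2 c=3 d=0 (map FFFF.....)
[5] unlink(c) — a=1,2 d=0 (map FFF......)
[6] create(c) — a=1,2 c=3 d=0 (map FFFF.....)
[7] unlink(c) — a=1,2 d=0 (map FFF......)
[8] append(a, 3) — a=1,2,3,4,5 d=0 (map FFFFFF...)
[9] unlink(d) — a=1,2,3,4,5 (map .FFFFF...)

blocks(a) = [1, 2, 3, 4, 5]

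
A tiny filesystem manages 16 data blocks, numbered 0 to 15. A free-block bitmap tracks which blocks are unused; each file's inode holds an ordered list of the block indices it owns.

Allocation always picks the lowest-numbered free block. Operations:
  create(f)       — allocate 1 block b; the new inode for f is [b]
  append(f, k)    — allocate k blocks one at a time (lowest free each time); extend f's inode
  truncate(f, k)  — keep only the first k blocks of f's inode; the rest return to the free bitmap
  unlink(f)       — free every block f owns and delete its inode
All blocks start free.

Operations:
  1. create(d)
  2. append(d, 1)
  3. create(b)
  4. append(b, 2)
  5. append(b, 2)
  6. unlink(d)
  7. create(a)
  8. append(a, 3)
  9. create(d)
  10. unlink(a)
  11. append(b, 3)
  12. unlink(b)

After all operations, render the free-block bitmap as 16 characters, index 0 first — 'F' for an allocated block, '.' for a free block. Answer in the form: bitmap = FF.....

bitmap = .........F......

  1. create(d)  ⇒  F...............  {d→[0]}
  2. append(d, 1)  ⇒  FF..............  {d→[0, 1]}
  3. create(b)  ⇒  FFF.............  {b→[2]; d→[0, 1]}
  4. append(b, 2)  ⇒  FFFFF...........  {b→[2, 3, 4]; d→[0, 1]}
  5. append(b, 2)  ⇒  FFFFFFF.........  {b→[2, 3, 4, 5, 6]; d→[0, 1]}
  6. unlink(d)  ⇒  ..FFFFF.........  {b→[2, 3, 4, 5, 6]}
  7. create(a)  ⇒  F.FFFFF.........  {a→[0]; b→[2, 3, 4, 5, 6]}
  8. append(a, 3)  ⇒  FFFFFFFFF.......  {a→[0, 1, 7, 8]; b→[2, 3, 4, 5, 6]}
  9. create(d)  ⇒  FFFFFFFFFF......  {a→[0, 1, 7, 8]; b→[2, 3, 4, 5, 6]; d→[9]}
  10. unlink(a)  ⇒  ..FFFFF..F......  {b→[2, 3, 4, 5, 6]; d→[9]}
  11. append(b, 3)  ⇒  FFFFFFFF.F......  {b→[2, 3, 4, 5, 6, 0, 1, 7]; d→[9]}
  12. unlink(b)  ⇒  .........F......  {d→[9]}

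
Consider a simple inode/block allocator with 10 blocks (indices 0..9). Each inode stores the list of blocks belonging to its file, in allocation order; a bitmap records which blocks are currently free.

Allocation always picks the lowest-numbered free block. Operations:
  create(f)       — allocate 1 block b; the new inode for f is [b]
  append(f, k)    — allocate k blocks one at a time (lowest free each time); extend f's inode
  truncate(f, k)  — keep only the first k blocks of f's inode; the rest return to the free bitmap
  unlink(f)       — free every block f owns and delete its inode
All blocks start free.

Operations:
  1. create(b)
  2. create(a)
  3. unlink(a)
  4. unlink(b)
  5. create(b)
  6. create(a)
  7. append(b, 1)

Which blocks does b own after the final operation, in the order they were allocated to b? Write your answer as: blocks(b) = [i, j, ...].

create(b): bitmap=F......... | b=[0]
create(a): bitmap=FF........ | a=[1] b=[0]
unlink(a): bitmap=F......... | b=[0]
unlink(b): bitmap=.......... | 
create(b): bitmap=F......... | b=[0]
create(a): bitmap=FF........ | a=[1] b=[0]
append(b, 1): bitmap=FFF....... | a=[1] b=[0, 2]

blocks(b) = [0, 2]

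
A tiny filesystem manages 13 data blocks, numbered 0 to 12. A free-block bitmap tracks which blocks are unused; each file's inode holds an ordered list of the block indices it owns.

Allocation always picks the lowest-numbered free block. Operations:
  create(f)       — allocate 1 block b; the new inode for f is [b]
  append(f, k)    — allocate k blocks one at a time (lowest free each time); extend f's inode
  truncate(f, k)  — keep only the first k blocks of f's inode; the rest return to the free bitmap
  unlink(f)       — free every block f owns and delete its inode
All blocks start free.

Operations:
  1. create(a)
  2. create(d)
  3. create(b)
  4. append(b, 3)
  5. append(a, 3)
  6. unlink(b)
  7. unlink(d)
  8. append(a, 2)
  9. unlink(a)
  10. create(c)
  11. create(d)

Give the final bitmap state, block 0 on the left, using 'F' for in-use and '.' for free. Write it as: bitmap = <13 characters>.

  1. create(a)  ⇒  F............  {a→[0]}
  2. create(d)  ⇒  FF...........  {a→[0]; d→[1]}
  3. create(b)  ⇒  FFF..........  {a→[0]; b→[2]; d→[1]}
  4. append(b, 3)  ⇒  FFFFFF.......  {a→[0]; b→[2, 3, 4, 5]; d→[1]}
  5. append(a, 3)  ⇒  FFFFFFFFF....  {a→[0, 6, 7, 8]; b→[2, 3, 4, 5]; d→[1]}
  6. unlink(b)  ⇒  FF....FFF....  {a→[0, 6, 7, 8]; d→[1]}
  7. unlink(d)  ⇒  F.....FFF....  {a→[0, 6, 7, 8]}
  8. append(a, 2)  ⇒  FFF...FFF....  {a→[0, 6, 7, 8, 1, 2]}
  9. unlink(a)  ⇒  .............  {}
  10. create(c)  ⇒  F............  {c→[0]}
  11. create(d)  ⇒  FF...........  {c→[0]; d→[1]}

bitmap = FF...........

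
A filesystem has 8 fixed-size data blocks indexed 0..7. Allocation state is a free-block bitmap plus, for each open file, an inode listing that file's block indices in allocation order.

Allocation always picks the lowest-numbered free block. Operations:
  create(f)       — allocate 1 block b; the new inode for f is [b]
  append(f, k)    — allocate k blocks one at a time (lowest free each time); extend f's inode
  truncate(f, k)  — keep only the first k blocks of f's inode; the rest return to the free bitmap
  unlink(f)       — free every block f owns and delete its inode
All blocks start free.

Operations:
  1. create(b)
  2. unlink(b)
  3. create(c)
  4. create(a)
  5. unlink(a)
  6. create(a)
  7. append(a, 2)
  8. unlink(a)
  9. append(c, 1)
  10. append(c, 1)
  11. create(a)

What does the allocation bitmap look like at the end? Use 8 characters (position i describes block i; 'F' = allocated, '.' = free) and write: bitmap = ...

[1] create(b) — b=0 (map F.......)
[2] unlink(b) —  (map ........)
[3] create(c) — c=0 (map F.......)
[4] create(a) — a=1 c=0 (map FF......)
[5] unlink(a) — c=0 (map F.......)
[6] create(a) — a=1 c=0 (map FF......)
[7] append(a, 2) — a=1,2,3 c=0 (map FFFF....)
[8] unlink(a) — c=0 (map F.......)
[9] append(c, 1) — c=0,1 (map FF......)
[10] append(c, 1) — c=0,1,2 (map FFF.....)
[11] create(a) — a=3 c=0,1,2 (map FFFF....)

bitmap = FFFF....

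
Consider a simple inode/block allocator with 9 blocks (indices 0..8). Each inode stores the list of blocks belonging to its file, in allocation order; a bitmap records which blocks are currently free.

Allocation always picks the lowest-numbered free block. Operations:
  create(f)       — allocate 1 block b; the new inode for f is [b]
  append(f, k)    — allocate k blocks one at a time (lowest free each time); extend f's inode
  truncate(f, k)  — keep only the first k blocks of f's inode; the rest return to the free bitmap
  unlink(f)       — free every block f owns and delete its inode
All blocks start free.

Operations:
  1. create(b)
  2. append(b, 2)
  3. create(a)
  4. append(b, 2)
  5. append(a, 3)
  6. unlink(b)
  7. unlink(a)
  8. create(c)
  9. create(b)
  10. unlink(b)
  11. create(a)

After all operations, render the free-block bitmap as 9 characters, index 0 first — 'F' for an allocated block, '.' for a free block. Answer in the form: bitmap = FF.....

  1. create(b)  ⇒  F........  {b→[0]}
  2. append(b, 2)  ⇒  FFF......  {b→[0, 1, 2]}
  3. create(a)  ⇒  FFFF.....  {a→[3]; b→[0, 1, 2]}
  4. append(b, 2)  ⇒  FFFFFF...  {a→[3]; b→[0, 1, 2, 4, 5]}
  5. append(a, 3)  ⇒  FFFFFFFFF  {a→[3, 6, 7, 8]; b→[0, 1, 2, 4, 5]}
  6. unlink(b)  ⇒  ...F..FFF  {a→[3, 6, 7, 8]}
  7. unlink(a)  ⇒  .........  {}
  8. create(c)  ⇒  F........  {c→[0]}
  9. create(b)  ⇒  FF.......  {b→[1]; c→[0]}
  10. unlink(b)  ⇒  F........  {c→[0]}
  11. create(a)  ⇒  FF.......  {a→[1]; c→[0]}

bitmap = FF.......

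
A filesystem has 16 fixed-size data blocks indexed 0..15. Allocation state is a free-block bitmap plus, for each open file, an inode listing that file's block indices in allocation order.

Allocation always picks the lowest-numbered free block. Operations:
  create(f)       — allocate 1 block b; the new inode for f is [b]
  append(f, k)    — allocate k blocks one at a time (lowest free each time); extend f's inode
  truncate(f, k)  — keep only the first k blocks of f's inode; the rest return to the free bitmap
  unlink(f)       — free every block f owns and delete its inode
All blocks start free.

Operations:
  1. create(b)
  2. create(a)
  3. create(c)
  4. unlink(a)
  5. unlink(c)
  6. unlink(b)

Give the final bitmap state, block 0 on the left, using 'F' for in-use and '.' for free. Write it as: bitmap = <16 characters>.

bitmap = ................

create(b): bitmap=F............... | b=[0]
create(a): bitmap=FF.............. | a=[1] b=[0]
create(c): bitmap=FFF............. | a=[1] b=[0] c=[2]
unlink(a): bitmap=F.F............. | b=[0] c=[2]
unlink(c): bitmap=F............... | b=[0]
unlink(b): bitmap=................ | 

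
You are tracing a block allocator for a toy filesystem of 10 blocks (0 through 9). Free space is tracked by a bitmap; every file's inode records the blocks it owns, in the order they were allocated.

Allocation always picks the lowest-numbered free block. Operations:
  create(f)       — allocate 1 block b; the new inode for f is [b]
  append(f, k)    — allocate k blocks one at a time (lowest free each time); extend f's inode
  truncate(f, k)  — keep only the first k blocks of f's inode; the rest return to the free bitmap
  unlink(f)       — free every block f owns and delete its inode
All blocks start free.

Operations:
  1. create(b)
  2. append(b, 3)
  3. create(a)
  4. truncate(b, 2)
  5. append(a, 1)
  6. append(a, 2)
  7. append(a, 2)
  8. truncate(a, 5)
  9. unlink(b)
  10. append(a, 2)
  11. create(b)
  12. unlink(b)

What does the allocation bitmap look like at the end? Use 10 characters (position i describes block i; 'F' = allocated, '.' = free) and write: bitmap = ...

  1. create(b)  ⇒  F.........  {b→[0]}
  2. append(b, 3)  ⇒  FFFF......  {b→[0, 1, 2, 3]}
  3. create(a)  ⇒  FFFFF.....  {a→[4]; b→[0, 1, 2, 3]}
  4. truncate(b, 2)  ⇒  FF..F.....  {a→[4]; b→[0, 1]}
  5. append(a, 1)  ⇒  FFF.F.....  {a→[4, 2]; b→[0, 1]}
  6. append(a, 2)  ⇒  FFFFFF....  {a→[4, 2, 3, 5]; b→[0, 1]}
  7. append(a, 2)  ⇒  FFFFFFFF..  {a→[4, 2, 3, 5, 6, 7]; b→[0, 1]}
  8. truncate(a, 5)  ⇒  FFFFFFF...  {a→[4, 2, 3, 5, 6]; b→[0, 1]}
  9. unlink(b)  ⇒  ..FFFFF...  {a→[4, 2, 3, 5, 6]}
  10. append(a, 2)  ⇒  FFFFFFF...  {a→[4, 2, 3, 5, 6, 0, 1]}
  11. create(b)  ⇒  FFFFFFFF..  {a→[4, 2, 3, 5, 6, 0, 1]; b→[7]}
  12. unlink(b)  ⇒  FFFFFFF...  {a→[4, 2, 3, 5, 6, 0, 1]}

bitmap = FFFFFFF...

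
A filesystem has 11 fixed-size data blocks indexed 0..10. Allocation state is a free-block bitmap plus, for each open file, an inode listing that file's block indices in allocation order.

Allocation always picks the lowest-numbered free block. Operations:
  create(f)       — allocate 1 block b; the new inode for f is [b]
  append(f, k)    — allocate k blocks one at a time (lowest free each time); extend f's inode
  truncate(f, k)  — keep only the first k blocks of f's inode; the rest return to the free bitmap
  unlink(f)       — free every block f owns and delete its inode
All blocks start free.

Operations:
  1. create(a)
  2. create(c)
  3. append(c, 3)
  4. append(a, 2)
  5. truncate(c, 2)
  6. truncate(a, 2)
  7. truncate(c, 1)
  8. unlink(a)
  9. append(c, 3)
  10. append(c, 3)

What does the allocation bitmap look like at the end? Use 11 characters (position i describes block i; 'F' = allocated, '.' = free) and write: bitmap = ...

create(a): bitmap=F.......... | a=[0]
create(c): bitmap=FF......... | a=[0] c=[1]
append(c, 3): bitmap=FFFFF...... | a=[0] c=[1, 2, 3, 4]
append(a, 2): bitmap=FFFFFFF.... | a=[0, 5, 6] c=[1, 2, 3, 4]
truncate(c, 2): bitmap=FFF..FF.... | a=[0, 5, 6] c=[1, 2]
truncate(a, 2): bitmap=FFF..F..... | a=[0, 5] c=[1, 2]
truncate(c, 1): bitmap=FF...F..... | a=[0, 5] c=[1]
unlink(a): bitmap=.F......... | c=[1]
append(c, 3): bitmap=FFFF....... | c=[1, 0, 2, 3]
append(c, 3): bitmap=FFFFFFF.... | c=[1, 0, 2, 3, 4, 5, 6]

bitmap = FFFFFFF....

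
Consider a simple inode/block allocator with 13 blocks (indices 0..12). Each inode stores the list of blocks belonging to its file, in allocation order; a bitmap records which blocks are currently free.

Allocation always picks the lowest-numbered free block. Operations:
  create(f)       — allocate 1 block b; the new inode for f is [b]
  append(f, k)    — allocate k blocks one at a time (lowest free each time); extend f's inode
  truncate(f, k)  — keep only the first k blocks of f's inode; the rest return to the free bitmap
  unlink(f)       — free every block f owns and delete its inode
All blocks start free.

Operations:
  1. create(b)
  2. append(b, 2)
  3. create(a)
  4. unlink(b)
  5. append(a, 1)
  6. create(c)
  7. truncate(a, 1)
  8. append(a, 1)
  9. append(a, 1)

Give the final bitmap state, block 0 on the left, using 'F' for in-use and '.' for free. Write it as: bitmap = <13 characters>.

bitmap = FFFF.........

after create(b) → b:[0]  free=[F............]
after append(b, 2) → b:[0, 1, 2]  free=[FFF..........]
after create(a) → a:[3], b:[0, 1, 2]  free=[FFFF.........]
after unlink(b) → a:[3]  free=[...F.........]
after append(a, 1) → a:[3, 0]  free=[F..F.........]
after create(c) → a:[3, 0], c:[1]  free=[FF.F.........]
after truncate(a, 1) → a:[3], c:[1]  free=[.F.F.........]
after append(a, 1) → a:[3, 0], c:[1]  free=[FF.F.........]
after append(a, 1) → a:[3, 0, 2], c:[1]  free=[FFFF.........]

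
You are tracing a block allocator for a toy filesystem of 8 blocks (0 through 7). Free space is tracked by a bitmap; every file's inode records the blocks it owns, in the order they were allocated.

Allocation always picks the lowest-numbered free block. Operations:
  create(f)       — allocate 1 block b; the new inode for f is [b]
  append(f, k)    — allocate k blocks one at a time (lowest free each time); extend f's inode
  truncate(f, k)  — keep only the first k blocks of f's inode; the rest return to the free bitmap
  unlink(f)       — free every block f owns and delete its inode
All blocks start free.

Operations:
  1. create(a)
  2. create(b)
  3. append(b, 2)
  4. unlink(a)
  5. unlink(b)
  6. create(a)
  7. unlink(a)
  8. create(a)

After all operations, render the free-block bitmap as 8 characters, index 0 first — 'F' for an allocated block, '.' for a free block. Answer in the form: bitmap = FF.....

bitmap = F.......

create(a): bitmap=F....... | a=[0]
create(b): bitmap=FF...... | a=[0] b=[1]
append(b, 2): bitmap=FFFF.... | a=[0] b=[1, 2, 3]
unlink(a): bitmap=.FFF.... | b=[1, 2, 3]
unlink(b): bitmap=........ | 
create(a): bitmap=F....... | a=[0]
unlink(a): bitmap=........ | 
create(a): bitmap=F....... | a=[0]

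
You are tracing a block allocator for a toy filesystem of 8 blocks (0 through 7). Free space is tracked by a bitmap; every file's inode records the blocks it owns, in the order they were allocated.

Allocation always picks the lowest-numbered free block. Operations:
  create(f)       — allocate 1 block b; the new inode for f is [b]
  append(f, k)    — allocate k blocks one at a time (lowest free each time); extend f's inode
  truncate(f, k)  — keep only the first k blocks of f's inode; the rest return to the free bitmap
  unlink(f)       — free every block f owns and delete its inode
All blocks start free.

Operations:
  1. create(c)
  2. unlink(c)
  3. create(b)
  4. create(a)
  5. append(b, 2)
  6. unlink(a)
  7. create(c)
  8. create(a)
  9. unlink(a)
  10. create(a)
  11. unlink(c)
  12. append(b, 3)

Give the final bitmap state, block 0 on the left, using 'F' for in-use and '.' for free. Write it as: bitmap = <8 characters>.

bitmap = FFFFFFF.

  1. create(c)  ⇒  F.......  {c→[0]}
  2. unlink(c)  ⇒  ........  {}
  3. create(b)  ⇒  F.......  {b→[0]}
  4. create(a)  ⇒  FF......  {a→[1]; b→[0]}
  5. append(b, 2)  ⇒  FFFF....  {a→[1]; b→[0, 2, 3]}
  6. unlink(a)  ⇒  F.FF....  {b→[0, 2, 3]}
  7. create(c)  ⇒  FFFF....  {b→[0, 2, 3]; c→[1]}
  8. create(a)  ⇒  FFFFF...  {a→[4]; b→[0, 2, 3]; c→[1]}
  9. unlink(a)  ⇒  FFFF....  {b→[0, 2, 3]; c→[1]}
  10. create(a)  ⇒  FFFFF...  {a→[4]; b→[0, 2, 3]; c→[1]}
  11. unlink(c)  ⇒  F.FFF...  {a→[4]; b→[0, 2, 3]}
  12. append(b, 3)  ⇒  FFFFFFF.  {a→[4]; b→[0, 2, 3, 1, 5, 6]}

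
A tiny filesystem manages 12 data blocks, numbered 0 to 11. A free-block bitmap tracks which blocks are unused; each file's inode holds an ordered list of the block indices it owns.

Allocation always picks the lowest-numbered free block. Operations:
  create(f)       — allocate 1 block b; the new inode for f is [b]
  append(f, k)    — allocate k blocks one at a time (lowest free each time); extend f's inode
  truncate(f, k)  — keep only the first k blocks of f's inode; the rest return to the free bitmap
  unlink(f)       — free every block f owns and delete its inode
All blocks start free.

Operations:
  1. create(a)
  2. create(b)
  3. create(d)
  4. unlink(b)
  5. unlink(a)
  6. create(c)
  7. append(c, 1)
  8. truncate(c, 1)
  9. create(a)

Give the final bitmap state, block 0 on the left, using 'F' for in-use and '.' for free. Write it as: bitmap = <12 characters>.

  1. create(a)  ⇒  F...........  {a→[0]}
  2. create(b)  ⇒  FF..........  {a→[0]; b→[1]}
  3. create(d)  ⇒  FFF.........  {a→[0]; b→[1]; d→[2]}
  4. unlink(b)  ⇒  F.F.........  {a→[0]; d→[2]}
  5. unlink(a)  ⇒  ..F.........  {d→[2]}
  6. create(c)  ⇒  F.F.........  {c→[0]; d→[2]}
  7. append(c, 1)  ⇒  FFF.........  {c→[0, 1]; d→[2]}
  8. truncate(c, 1)  ⇒  F.F.........  {c→[0]; d→[2]}
  9. create(a)  ⇒  FFF.........  {a→[1]; c→[0]; d→[2]}

bitmap = FFF.........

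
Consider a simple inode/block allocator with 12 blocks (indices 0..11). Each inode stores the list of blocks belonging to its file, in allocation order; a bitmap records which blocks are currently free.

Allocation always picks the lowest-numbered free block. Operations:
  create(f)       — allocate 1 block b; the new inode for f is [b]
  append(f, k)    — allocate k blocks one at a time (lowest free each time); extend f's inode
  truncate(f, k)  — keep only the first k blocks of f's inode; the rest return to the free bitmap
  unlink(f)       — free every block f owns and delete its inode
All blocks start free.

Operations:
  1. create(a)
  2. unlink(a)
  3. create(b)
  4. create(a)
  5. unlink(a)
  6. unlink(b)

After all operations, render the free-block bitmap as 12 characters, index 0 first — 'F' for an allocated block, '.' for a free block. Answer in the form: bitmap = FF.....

[1] create(a) — a=0 (map F...........)
[2] unlink(a) —  (map ............)
[3] create(b) — b=0 (map F...........)
[4] create(a) — a=1 b=0 (map FF..........)
[5] unlink(a) — b=0 (map F...........)
[6] unlink(b) —  (map ............)

bitmap = ............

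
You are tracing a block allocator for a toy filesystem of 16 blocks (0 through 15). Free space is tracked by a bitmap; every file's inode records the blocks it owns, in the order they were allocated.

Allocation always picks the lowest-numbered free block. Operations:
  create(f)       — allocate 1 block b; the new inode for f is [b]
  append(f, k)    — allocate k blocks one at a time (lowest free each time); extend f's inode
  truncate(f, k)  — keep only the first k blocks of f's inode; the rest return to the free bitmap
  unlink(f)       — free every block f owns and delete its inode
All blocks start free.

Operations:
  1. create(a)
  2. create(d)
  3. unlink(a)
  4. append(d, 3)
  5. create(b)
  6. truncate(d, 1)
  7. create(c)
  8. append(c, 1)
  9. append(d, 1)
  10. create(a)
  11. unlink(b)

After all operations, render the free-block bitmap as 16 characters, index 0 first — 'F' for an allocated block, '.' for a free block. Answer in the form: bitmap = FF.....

bitmap = FFFF.F..........

  1. create(a)  ⇒  F...............  {a→[0]}
  2. create(d)  ⇒  FF..............  {a→[0]; d→[1]}
  3. unlink(a)  ⇒  .F..............  {d→[1]}
  4. append(d, 3)  ⇒  FFFF............  {d→[1, 0, 2, 3]}
  5. create(b)  ⇒  FFFFF...........  {b→[4]; d→[1, 0, 2, 3]}
  6. truncate(d, 1)  ⇒  .F..F...........  {b→[4]; d→[1]}
  7. create(c)  ⇒  FF..F...........  {b→[4]; c→[0]; d→[1]}
  8. append(c, 1)  ⇒  FFF.F...........  {b→[4]; c→[0, 2]; d→[1]}
  9. append(d, 1)  ⇒  FFFFF...........  {b→[4]; c→[0, 2]; d→[1, 3]}
  10. create(a)  ⇒  FFFFFF..........  {a→[5]; b→[4]; c→[0, 2]; d→[1, 3]}
  11. unlink(b)  ⇒  FFFF.F..........  {a→[5]; c→[0, 2]; d→[1, 3]}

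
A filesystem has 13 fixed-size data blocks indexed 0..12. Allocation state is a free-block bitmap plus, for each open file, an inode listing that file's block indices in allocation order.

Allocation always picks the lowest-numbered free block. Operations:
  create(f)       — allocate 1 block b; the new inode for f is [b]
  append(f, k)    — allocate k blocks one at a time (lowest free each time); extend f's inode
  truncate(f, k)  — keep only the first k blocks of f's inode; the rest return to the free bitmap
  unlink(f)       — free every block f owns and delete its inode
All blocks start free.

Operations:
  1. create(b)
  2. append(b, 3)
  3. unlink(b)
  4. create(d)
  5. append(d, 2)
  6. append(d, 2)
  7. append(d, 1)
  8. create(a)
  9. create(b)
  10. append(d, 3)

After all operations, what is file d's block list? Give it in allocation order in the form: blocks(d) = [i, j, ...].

  1. create(b)  ⇒  F............  {b→[0]}
  2. append(b, 3)  ⇒  FFFF.........  {b→[0, 1, 2, 3]}
  3. unlink(b)  ⇒  .............  {}
  4. create(d)  ⇒  F............  {d→[0]}
  5. append(d, 2)  ⇒  FFF..........  {d→[0, 1, 2]}
  6. append(d, 2)  ⇒  FFFFF........  {d→[0, 1, 2, 3, 4]}
  7. append(d, 1)  ⇒  FFFFFF.......  {d→[0, 1, 2, 3, 4, 5]}
  8. create(a)  ⇒  FFFFFFF......  {a→[6]; d→[0, 1, 2, 3, 4, 5]}
  9. create(b)  ⇒  FFFFFFFF.....  {a→[6]; b→[7]; d→[0, 1, 2, 3, 4, 5]}
  10. append(d, 3)  ⇒  FFFFFFFFFFF..  {a→[6]; b→[7]; d→[0, 1, 2, 3, 4, 5, 8, 9, 10]}

blocks(d) = [0, 1, 2, 3, 4, 5, 8, 9, 10]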